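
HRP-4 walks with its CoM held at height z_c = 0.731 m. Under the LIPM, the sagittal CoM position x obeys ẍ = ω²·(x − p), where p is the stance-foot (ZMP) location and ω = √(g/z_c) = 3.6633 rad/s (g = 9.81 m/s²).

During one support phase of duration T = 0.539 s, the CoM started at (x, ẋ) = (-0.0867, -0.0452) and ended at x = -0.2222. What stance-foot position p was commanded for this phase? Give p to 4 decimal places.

p = -0.0523

ωT = 3.6633·0.539 = 1.974519; cosh(ωT) = 3.670990, sinh(ωT) = 3.532162
x(T) = p + (x₀−p)·cosh(ωT) + (ẋ₀/ω)·sinh(ωT) ⇒ p·(1 − cosh) = x(T) − x₀·cosh − (ẋ₀/ω)·sinh
numerator   = -0.2222 − (-0.0867)·3.670990 − (-0.0452/3.6633)·3.532162 = 0.139657
denominator = 1 − 3.670990 = -2.670990
p = 0.139657 / -2.670990 = -0.0523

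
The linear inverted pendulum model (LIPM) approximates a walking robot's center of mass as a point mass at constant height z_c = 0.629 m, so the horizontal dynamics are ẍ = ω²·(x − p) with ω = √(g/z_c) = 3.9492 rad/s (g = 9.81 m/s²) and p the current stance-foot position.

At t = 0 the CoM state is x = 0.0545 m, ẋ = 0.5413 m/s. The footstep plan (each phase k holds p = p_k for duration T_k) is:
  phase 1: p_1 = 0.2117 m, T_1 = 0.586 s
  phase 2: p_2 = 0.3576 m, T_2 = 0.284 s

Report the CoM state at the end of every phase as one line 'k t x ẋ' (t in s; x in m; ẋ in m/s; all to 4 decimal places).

phase 1: p=0.2117, T=0.586, ωT=2.314231, cosh=5.107992, sinh=5.009150; start (x,ẋ)=(0.054500, 0.541300) → end (x,ẋ)=(0.095306, -0.344795)
phase 2: p=0.3576, T=0.284, ωT=1.121573, cosh=1.697723, sinh=1.371956; start (x,ẋ)=(0.095306, -0.344795) → end (x,ẋ)=(-0.207484, -2.006507)

1 0.5860 0.0953 -0.3448
2 0.8700 -0.2075 -2.0065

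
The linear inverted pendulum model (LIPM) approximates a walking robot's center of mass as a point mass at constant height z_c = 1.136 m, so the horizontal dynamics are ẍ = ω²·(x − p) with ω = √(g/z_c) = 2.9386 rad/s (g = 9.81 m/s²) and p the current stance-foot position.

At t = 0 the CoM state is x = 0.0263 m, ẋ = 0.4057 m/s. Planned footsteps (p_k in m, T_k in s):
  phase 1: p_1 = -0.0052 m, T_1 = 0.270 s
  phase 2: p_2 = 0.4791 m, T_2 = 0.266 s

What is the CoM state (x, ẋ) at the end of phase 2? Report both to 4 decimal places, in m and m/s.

phase 1: p=-0.0052, T=0.270, ωT=0.793422, cosh=1.331622, sinh=0.879327; start (x,ẋ)=(0.026300, 0.405700) → end (x,ẋ)=(0.158145, 0.621635)
phase 2: p=0.4791, T=0.266, ωT=0.781668, cosh=1.321378, sinh=0.863735; start (x,ẋ)=(0.158145, 0.621635) → end (x,ẋ)=(0.237713, 0.006775)

x = 0.2377, ẋ = 0.0068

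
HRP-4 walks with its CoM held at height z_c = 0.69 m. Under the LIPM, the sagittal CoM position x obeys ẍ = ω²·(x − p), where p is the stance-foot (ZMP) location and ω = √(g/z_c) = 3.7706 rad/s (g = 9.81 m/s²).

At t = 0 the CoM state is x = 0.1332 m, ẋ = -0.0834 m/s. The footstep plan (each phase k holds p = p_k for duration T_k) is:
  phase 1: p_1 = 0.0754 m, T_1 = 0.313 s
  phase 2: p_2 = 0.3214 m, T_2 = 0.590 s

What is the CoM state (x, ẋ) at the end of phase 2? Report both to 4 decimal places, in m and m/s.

x = -0.2912, ẋ = -2.2195

phase 1: p=0.0754, T=0.313, ωT=1.180198, cosh=1.781118, sinh=1.473900; start (x,ẋ)=(0.133200, -0.083400) → end (x,ẋ)=(0.145748, 0.172678)
phase 2: p=0.3214, T=0.590, ωT=2.224654, cosh=4.679193, sinh=4.571088; start (x,ẋ)=(0.145748, 0.172678) → end (x,ẋ)=(-0.291172, -2.219499)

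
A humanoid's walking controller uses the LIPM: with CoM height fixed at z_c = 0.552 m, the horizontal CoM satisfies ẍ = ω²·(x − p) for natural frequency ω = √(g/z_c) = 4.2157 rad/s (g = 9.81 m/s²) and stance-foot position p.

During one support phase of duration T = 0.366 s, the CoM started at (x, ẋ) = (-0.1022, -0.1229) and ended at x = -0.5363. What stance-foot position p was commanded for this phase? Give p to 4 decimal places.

p = 0.1530

ωT = 4.2157·0.366 = 1.542946; cosh(ωT) = 2.446052, sinh(ωT) = 2.232301
x(T) = p + (x₀−p)·cosh(ωT) + (ẋ₀/ω)·sinh(ωT) ⇒ p·(1 − cosh) = x(T) − x₀·cosh − (ẋ₀/ω)·sinh
numerator   = -0.5363 − (-0.1022)·2.446052 − (-0.1229/4.2157)·2.232301 = -0.221235
denominator = 1 − 2.446052 = -1.446052
p = -0.221235 / -1.446052 = 0.1530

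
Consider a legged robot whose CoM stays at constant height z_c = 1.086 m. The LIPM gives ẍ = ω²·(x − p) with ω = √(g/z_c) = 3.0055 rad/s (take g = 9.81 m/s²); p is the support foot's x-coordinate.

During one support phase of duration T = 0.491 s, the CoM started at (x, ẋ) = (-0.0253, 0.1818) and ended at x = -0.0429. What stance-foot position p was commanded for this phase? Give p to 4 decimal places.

p = 0.0846

ωT = 3.0055·0.491 = 1.475701; cosh(ωT) = 2.301359, sinh(ωT) = 2.072740
x(T) = p + (x₀−p)·cosh(ωT) + (ẋ₀/ω)·sinh(ωT) ⇒ p·(1 − cosh) = x(T) − x₀·cosh − (ẋ₀/ω)·sinh
numerator   = -0.0429 − (-0.0253)·2.301359 − (0.1818/3.0055)·2.072740 = -0.110054
denominator = 1 − 2.301359 = -1.301359
p = -0.110054 / -1.301359 = 0.0846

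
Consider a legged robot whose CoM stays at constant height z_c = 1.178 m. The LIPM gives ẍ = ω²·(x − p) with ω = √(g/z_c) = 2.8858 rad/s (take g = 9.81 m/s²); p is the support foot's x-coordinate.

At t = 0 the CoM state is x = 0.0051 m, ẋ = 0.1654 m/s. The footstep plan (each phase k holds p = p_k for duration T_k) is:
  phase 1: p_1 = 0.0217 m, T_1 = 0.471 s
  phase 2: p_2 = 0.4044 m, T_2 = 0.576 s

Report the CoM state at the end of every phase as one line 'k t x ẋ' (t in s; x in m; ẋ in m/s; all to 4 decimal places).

phase 1: p=0.0217, T=0.471, ωT=1.359212, cosh=2.074993, sinh=1.818130; start (x,ẋ)=(0.005100, 0.165400) → end (x,ẋ)=(0.091461, 0.256108)
phase 2: p=0.4044, T=0.576, ωT=1.662221, cosh=2.730360, sinh=2.540643; start (x,ẋ)=(0.091461, 0.256108) → end (x,ẋ)=(-0.224559, -1.595133)

1 0.4710 0.0915 0.2561
2 1.0470 -0.2246 -1.5951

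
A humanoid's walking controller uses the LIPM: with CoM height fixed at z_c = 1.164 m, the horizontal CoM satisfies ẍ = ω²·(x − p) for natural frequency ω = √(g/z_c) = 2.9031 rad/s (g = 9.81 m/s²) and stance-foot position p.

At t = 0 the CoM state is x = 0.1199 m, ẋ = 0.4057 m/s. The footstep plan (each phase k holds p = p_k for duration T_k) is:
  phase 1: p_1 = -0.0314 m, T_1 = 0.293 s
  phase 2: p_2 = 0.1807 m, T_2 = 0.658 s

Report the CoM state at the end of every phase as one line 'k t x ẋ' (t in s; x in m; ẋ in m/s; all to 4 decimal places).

1 0.2930 0.3117 0.9819
2 0.9510 1.7502 4.6455

phase 1: p=-0.0314, T=0.293, ωT=0.850608, cosh=1.384113, sinh=0.956958; start (x,ẋ)=(0.119900, 0.405700) → end (x,ẋ)=(0.311748, 0.981868)
phase 2: p=0.1807, T=0.658, ωT=1.910240, cosh=3.451377, sinh=3.303332; start (x,ẋ)=(0.311748, 0.981868) → end (x,ẋ)=(1.750229, 4.645537)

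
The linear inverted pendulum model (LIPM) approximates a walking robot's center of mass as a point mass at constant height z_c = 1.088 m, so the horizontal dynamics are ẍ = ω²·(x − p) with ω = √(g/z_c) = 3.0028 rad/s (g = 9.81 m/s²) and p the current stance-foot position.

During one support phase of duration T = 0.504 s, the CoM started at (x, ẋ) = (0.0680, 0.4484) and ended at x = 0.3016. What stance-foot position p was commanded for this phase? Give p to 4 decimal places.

p = 0.1325

ωT = 3.0028·0.504 = 1.513411; cosh(ωT) = 2.381178, sinh(ωT) = 2.161021
x(T) = p + (x₀−p)·cosh(ωT) + (ẋ₀/ω)·sinh(ωT) ⇒ p·(1 − cosh) = x(T) − x₀·cosh − (ẋ₀/ω)·sinh
numerator   = 0.3016 − (0.0680)·2.381178 − (0.4484/3.0028)·2.161021 = -0.183019
denominator = 1 − 2.381178 = -1.381178
p = -0.183019 / -1.381178 = 0.1325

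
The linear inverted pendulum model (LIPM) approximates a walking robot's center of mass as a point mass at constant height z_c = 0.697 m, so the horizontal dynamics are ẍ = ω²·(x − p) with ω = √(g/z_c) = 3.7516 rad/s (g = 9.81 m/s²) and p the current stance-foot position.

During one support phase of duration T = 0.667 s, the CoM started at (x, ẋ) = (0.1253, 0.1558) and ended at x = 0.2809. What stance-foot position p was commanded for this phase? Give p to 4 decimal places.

p = 0.1440

ωT = 3.7516·0.667 = 2.502317; cosh(ωT) = 6.146325, sinh(ωT) = 6.064430
x(T) = p + (x₀−p)·cosh(ωT) + (ẋ₀/ω)·sinh(ωT) ⇒ p·(1 − cosh) = x(T) − x₀·cosh − (ẋ₀/ω)·sinh
numerator   = 0.2809 − (0.1253)·6.146325 − (0.1558/3.7516)·6.064430 = -0.741084
denominator = 1 − 6.146325 = -5.146325
p = -0.741084 / -5.146325 = 0.1440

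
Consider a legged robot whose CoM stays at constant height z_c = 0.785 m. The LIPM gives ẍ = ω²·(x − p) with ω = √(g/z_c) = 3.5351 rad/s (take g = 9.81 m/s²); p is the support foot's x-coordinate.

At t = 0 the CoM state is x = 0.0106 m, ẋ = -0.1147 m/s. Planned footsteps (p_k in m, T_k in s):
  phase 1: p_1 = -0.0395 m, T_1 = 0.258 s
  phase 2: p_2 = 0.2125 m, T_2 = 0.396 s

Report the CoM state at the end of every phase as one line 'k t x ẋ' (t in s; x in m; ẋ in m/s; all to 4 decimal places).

phase 1: p=-0.0395, T=0.258, ωT=0.912056, cosh=1.445566, sinh=1.043869; start (x,ẋ)=(0.010600, -0.114700) → end (x,ẋ)=(-0.000947, 0.019072)
phase 2: p=0.2125, T=0.396, ωT=1.399900, cosh=2.150707, sinh=1.904086; start (x,ẋ)=(-0.000947, 0.019072) → end (x,ẋ)=(-0.236289, -1.395720)

1 0.2580 -0.0009 0.0191
2 0.6540 -0.2363 -1.3957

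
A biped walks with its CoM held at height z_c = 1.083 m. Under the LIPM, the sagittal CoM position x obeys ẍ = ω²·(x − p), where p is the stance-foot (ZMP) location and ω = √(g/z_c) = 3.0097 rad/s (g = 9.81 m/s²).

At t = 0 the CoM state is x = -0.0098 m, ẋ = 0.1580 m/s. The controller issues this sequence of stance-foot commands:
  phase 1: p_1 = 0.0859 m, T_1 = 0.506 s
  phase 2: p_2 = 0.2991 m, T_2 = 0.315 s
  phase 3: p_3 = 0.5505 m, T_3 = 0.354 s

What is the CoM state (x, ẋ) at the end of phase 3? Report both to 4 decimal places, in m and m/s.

phase 1: p=0.0859, T=0.506, ωT=1.522908, cosh=2.401809, sinh=2.183732; start (x,ẋ)=(-0.009800, 0.158000) → end (x,ẋ)=(-0.029314, -0.249491)
phase 2: p=0.2991, T=0.315, ωT=0.948056, cosh=1.484090, sinh=1.096596; start (x,ẋ)=(-0.029314, -0.249491) → end (x,ẋ)=(-0.279199, -1.454173)
phase 3: p=0.5505, T=0.354, ωT=1.065434, cosh=1.623338, sinh=1.278760; start (x,ẋ)=(-0.279199, -1.454173) → end (x,ẋ)=(-1.414230, -5.553862)

x = -1.4142, ẋ = -5.5539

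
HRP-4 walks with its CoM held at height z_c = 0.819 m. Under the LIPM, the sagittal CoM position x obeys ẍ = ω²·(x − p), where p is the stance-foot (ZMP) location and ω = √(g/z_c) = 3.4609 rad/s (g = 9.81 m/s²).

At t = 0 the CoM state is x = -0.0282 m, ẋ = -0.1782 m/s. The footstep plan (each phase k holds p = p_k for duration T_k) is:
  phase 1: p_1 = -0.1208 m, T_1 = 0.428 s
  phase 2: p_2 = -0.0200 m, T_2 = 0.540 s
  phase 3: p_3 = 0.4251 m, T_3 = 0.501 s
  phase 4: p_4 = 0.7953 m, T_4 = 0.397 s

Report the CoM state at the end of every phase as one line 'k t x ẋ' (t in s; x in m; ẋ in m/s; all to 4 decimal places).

1 0.4280 -0.0140 0.2562
2 0.9680 0.2341 0.9157
3 1.4690 0.5931 0.8599
4 1.8660 0.8297 0.5138

phase 1: p=-0.1208, T=0.428, ωT=1.481265, cosh=2.312929, sinh=2.085579; start (x,ẋ)=(-0.028200, -0.178200) → end (x,ẋ)=(-0.014008, 0.256221)
phase 2: p=-0.0200, T=0.540, ωT=1.868886, cosh=3.317684, sinh=3.163389; start (x,ẋ)=(-0.014008, 0.256221) → end (x,ẋ)=(0.234074, 0.915659)
phase 3: p=0.4251, T=0.501, ωT=1.733911, cosh=2.919675, sinh=2.743082; start (x,ẋ)=(0.234074, 0.915659) → end (x,ẋ)=(0.593111, 0.859918)
phase 4: p=0.7953, T=0.397, ωT=1.373977, cosh=2.102066, sinh=1.848968; start (x,ẋ)=(0.593111, 0.859918) → end (x,ẋ)=(0.829692, 0.513779)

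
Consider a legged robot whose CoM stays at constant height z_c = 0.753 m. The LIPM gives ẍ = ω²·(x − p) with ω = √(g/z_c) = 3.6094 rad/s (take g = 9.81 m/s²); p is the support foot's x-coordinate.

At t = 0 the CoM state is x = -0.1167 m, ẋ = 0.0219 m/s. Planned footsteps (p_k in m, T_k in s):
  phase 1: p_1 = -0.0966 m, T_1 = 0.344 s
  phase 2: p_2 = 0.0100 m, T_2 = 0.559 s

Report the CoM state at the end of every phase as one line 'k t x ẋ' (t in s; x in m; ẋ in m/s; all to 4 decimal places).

1 0.3440 -0.1247 -0.0740
2 0.9030 -0.5811 -2.0787

phase 1: p=-0.0966, T=0.344, ωT=1.241634, cosh=1.875088, sinh=1.586176; start (x,ẋ)=(-0.116700, 0.021900) → end (x,ẋ)=(-0.124665, -0.074011)
phase 2: p=0.0100, T=0.559, ωT=2.017655, cosh=3.826816, sinh=3.693849; start (x,ẋ)=(-0.124665, -0.074011) → end (x,ẋ)=(-0.581081, -2.078660)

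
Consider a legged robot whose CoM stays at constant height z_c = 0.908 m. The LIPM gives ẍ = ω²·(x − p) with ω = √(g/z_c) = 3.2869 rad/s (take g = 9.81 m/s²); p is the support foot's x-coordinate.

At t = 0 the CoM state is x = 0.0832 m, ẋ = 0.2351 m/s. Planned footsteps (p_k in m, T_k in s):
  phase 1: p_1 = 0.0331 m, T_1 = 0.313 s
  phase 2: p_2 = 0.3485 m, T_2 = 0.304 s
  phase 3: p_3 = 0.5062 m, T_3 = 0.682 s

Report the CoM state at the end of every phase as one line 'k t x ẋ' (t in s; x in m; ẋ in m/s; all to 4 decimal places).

phase 1: p=0.0331, T=0.313, ωT=1.028800, cosh=1.577571, sinh=1.220135; start (x,ẋ)=(0.083200, 0.235100) → end (x,ẋ)=(0.199408, 0.571811)
phase 2: p=0.3485, T=0.304, ωT=0.999218, cosh=1.542162, sinh=1.173994; start (x,ẋ)=(0.199408, 0.571811) → end (x,ẋ)=(0.322812, 0.306509)
phase 3: p=0.5062, T=0.682, ωT=2.241666, cosh=4.757637, sinh=4.651355; start (x,ẋ)=(0.322812, 0.306509) → end (x,ẋ)=(0.067454, -1.345475)

1 0.3130 0.1994 0.5718
2 0.6170 0.3228 0.3065
3 1.2990 0.0675 -1.3455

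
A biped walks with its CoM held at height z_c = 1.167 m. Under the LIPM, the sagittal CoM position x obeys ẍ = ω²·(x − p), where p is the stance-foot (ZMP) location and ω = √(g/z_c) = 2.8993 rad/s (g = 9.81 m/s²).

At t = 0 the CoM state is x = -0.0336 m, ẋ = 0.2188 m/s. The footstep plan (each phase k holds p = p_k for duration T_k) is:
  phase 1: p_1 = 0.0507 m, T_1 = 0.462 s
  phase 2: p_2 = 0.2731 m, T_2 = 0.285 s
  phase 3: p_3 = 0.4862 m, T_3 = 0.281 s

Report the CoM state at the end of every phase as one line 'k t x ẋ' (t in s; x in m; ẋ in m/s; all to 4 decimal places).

1 0.4620 0.0129 0.0118
2 0.7470 -0.0773 -0.6807
3 1.0280 -0.4881 -2.4026

phase 1: p=0.0507, T=0.462, ωT=1.339477, cosh=2.039514, sinh=1.777531; start (x,ẋ)=(-0.033600, 0.218800) → end (x,ẋ)=(0.012913, 0.011797)
phase 2: p=0.2731, T=0.285, ωT=0.826300, cosh=1.361258, sinh=0.923592; start (x,ẋ)=(0.012913, 0.011797) → end (x,ẋ)=(-0.077323, -0.680662)
phase 3: p=0.4862, T=0.281, ωT=0.814703, cosh=1.350638, sinh=0.907867; start (x,ẋ)=(-0.077323, -0.680662) → end (x,ẋ)=(-0.488054, -2.402623)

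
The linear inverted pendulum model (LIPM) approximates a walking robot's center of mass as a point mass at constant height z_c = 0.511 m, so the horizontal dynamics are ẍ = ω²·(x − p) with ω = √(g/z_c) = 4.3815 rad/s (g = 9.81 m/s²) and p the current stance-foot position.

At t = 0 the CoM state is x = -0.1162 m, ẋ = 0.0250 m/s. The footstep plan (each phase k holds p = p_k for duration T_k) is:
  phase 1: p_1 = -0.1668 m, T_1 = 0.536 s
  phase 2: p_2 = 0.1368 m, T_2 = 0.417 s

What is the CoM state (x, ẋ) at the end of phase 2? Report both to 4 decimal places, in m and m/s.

x = 1.0013, ẋ = 3.9987

phase 1: p=-0.1668, T=0.536, ωT=2.348484, cosh=5.282600, sinh=5.187086; start (x,ẋ)=(-0.116200, 0.025000) → end (x,ẋ)=(0.130096, 1.282062)
phase 2: p=0.1368, T=0.417, ωT=1.827085, cosh=3.188313, sinh=3.027431; start (x,ẋ)=(0.130096, 1.282062) → end (x,ẋ)=(1.001277, 3.998690)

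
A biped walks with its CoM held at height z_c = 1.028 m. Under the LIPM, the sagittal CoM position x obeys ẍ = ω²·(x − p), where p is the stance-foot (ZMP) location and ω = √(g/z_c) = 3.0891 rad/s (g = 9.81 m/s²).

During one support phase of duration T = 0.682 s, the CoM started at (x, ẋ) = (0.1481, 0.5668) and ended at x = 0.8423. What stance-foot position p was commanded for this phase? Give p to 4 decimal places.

ωT = 3.0891·0.682 = 2.106766; cosh(ωT) = 4.171621, sinh(ωT) = 4.049990
x(T) = p + (x₀−p)·cosh(ωT) + (ẋ₀/ω)·sinh(ωT) ⇒ p·(1 − cosh) = x(T) − x₀·cosh − (ẋ₀/ω)·sinh
numerator   = 0.8423 − (0.1481)·4.171621 − (0.5668/3.0891)·4.049990 = -0.518625
denominator = 1 − 4.171621 = -3.171621
p = -0.518625 / -3.171621 = 0.1635

p = 0.1635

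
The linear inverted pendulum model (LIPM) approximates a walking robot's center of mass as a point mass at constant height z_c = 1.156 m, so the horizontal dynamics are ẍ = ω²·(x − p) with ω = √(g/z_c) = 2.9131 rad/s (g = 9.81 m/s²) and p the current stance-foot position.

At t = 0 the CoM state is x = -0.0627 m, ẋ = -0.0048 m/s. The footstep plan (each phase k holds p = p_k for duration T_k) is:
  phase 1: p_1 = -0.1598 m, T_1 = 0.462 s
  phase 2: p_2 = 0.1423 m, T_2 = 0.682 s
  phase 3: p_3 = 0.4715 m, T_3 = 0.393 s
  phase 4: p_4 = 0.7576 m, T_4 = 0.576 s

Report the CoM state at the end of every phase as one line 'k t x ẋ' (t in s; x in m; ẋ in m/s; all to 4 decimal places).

1 0.4620 0.0364 0.4966
2 1.1440 0.3588 0.7411
3 1.5370 0.6356 0.8185
4 2.1130 1.1457 1.3498

phase 1: p=-0.1598, T=0.462, ωT=1.345852, cosh=2.050888, sinh=1.790571; start (x,ẋ)=(-0.062700, -0.004800) → end (x,ẋ)=(0.036391, 0.496640)
phase 2: p=0.1423, T=0.682, ωT=1.986734, cosh=3.714412, sinh=3.577270; start (x,ẋ)=(0.036391, 0.496640) → end (x,ẋ)=(0.358781, 0.741053)
phase 3: p=0.4715, T=0.393, ωT=1.144848, cosh=1.730118, sinh=1.411846; start (x,ẋ)=(0.358781, 0.741053) → end (x,ẋ)=(0.635637, 0.818513)
phase 4: p=0.7576, T=0.576, ωT=1.677946, cosh=2.770651, sinh=2.583894; start (x,ẋ)=(0.635637, 0.818513) → end (x,ẋ)=(1.145698, 1.349784)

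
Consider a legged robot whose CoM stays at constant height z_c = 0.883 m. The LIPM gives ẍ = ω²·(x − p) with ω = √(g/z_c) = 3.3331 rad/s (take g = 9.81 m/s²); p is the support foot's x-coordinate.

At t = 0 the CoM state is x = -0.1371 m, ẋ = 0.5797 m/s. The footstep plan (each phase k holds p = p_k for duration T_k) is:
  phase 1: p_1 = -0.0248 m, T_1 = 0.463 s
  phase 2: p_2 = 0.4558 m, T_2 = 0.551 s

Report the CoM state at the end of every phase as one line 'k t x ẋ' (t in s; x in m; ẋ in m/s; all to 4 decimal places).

phase 1: p=-0.0248, T=0.463, ωT=1.543225, cosh=2.446675, sinh=2.232984; start (x,ẋ)=(-0.137100, 0.579700) → end (x,ẋ)=(0.088804, 0.582516)
phase 2: p=0.4558, T=0.551, ωT=1.836538, cosh=3.217073, sinh=3.057705; start (x,ẋ)=(0.088804, 0.582516) → end (x,ẋ)=(-0.190468, -1.866296)

1 0.4630 0.0888 0.5825
2 1.0140 -0.1905 -1.8663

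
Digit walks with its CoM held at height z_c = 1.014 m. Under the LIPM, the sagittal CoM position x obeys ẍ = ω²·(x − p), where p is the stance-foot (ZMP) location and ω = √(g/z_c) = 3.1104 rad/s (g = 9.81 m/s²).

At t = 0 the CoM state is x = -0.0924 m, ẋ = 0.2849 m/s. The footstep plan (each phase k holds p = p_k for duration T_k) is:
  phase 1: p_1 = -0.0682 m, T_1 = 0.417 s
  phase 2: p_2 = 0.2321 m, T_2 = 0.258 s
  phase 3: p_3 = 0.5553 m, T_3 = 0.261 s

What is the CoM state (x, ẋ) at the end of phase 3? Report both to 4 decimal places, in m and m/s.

x = -0.0484, ẋ = -1.2259

phase 1: p=-0.0682, T=0.417, ωT=1.297037, cosh=1.965890, sinh=1.692550; start (x,ẋ)=(-0.092400, 0.284900) → end (x,ẋ)=(0.039256, 0.432681)
phase 2: p=0.2321, T=0.258, ωT=0.802483, cosh=1.339644, sinh=0.891430; start (x,ẋ)=(0.039256, 0.432681) → end (x,ẋ)=(0.097763, 0.044940)
phase 3: p=0.5553, T=0.261, ωT=0.811814, cosh=1.348021, sinh=0.903969; start (x,ẋ)=(0.097763, 0.044940) → end (x,ẋ)=(-0.048409, -1.225881)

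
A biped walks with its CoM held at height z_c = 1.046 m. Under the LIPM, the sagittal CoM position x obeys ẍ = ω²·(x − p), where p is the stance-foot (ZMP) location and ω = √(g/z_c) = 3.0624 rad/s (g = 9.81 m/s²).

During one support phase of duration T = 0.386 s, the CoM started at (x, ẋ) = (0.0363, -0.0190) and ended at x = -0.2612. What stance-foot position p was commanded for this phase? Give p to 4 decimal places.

p = 0.4041

ωT = 3.0624·0.386 = 1.182086; cosh(ωT) = 1.783905, sinh(ωT) = 1.477266
x(T) = p + (x₀−p)·cosh(ωT) + (ẋ₀/ω)·sinh(ωT) ⇒ p·(1 − cosh) = x(T) − x₀·cosh − (ẋ₀/ω)·sinh
numerator   = -0.2612 − (0.0363)·1.783905 − (-0.0190/3.0624)·1.477266 = -0.316790
denominator = 1 − 1.783905 = -0.783905
p = -0.316790 / -0.783905 = 0.4041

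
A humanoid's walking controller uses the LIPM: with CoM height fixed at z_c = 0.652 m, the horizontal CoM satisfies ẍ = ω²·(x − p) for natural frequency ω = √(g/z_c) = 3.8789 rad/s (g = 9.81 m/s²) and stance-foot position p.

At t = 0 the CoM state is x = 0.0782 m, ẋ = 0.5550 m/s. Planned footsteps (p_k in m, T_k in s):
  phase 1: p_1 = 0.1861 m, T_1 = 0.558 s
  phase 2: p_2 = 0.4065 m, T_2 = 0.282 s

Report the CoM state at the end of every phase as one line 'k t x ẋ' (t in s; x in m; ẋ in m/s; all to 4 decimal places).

1 0.5580 0.3249 0.6502
2 0.8400 0.4932 0.6600

phase 1: p=0.1861, T=0.558, ωT=2.164426, cosh=4.412209, sinh=4.297394; start (x,ẋ)=(0.078200, 0.555000) → end (x,ẋ)=(0.324901, 0.650174)
phase 2: p=0.4065, T=0.282, ωT=1.093850, cosh=1.660336, sinh=1.325411; start (x,ẋ)=(0.324901, 0.650174) → end (x,ẋ)=(0.493182, 0.659997)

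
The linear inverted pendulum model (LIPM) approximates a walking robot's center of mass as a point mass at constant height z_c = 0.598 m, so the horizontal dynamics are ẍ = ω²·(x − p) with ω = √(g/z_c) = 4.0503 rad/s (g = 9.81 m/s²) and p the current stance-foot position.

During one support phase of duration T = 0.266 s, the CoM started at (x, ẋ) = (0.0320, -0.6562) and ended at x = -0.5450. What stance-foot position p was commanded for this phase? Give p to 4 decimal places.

p = 0.6061

ωT = 4.0503·0.266 = 1.077380; cosh(ωT) = 1.638730, sinh(ωT) = 1.298244
x(T) = p + (x₀−p)·cosh(ωT) + (ẋ₀/ω)·sinh(ωT) ⇒ p·(1 − cosh) = x(T) − x₀·cosh − (ẋ₀/ω)·sinh
numerator   = -0.5450 − (0.0320)·1.638730 − (-0.6562/4.0503)·1.298244 = -0.387107
denominator = 1 − 1.638730 = -0.638730
p = -0.387107 / -0.638730 = 0.6061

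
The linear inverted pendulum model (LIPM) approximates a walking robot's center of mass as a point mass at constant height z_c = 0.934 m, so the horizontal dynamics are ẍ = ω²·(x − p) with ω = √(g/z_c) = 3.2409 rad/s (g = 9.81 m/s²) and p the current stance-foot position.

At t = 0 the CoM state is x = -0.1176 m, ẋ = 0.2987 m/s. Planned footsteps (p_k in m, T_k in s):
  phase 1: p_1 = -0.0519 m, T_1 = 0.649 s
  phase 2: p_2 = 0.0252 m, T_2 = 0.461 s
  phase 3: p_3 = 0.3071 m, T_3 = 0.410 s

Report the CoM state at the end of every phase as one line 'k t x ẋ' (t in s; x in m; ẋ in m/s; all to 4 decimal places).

phase 1: p=-0.0519, T=0.649, ωT=2.103344, cosh=4.157786, sinh=4.035738; start (x,ẋ)=(-0.117600, 0.298700) → end (x,ẋ)=(0.046890, 0.382612)
phase 2: p=0.0252, T=0.461, ωT=1.494055, cosh=2.339792, sinh=2.115332; start (x,ẋ)=(0.046890, 0.382612) → end (x,ẋ)=(0.325682, 1.043934)
phase 3: p=0.3071, T=0.410, ωT=1.328769, cosh=2.020597, sinh=1.755794; start (x,ẋ)=(0.325682, 1.043934) → end (x,ẋ)=(0.910209, 2.215105)

1 0.6490 0.0469 0.3826
2 1.1100 0.3257 1.0439
3 1.5200 0.9102 2.2151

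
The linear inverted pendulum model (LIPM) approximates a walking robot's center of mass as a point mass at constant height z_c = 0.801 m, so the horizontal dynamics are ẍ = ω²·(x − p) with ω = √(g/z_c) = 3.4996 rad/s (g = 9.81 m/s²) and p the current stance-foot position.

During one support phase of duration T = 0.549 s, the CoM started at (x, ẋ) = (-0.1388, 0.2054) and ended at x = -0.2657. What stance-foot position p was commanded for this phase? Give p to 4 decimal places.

ωT = 3.4996·0.549 = 1.921280; cosh(ωT) = 3.488058, sinh(ωT) = 3.341639
x(T) = p + (x₀−p)·cosh(ωT) + (ẋ₀/ω)·sinh(ωT) ⇒ p·(1 − cosh) = x(T) − x₀·cosh − (ẋ₀/ω)·sinh
numerator   = -0.2657 − (-0.1388)·3.488058 − (0.2054/3.4996)·3.341639 = 0.022314
denominator = 1 − 3.488058 = -2.488058
p = 0.022314 / -2.488058 = -0.0090

p = -0.0090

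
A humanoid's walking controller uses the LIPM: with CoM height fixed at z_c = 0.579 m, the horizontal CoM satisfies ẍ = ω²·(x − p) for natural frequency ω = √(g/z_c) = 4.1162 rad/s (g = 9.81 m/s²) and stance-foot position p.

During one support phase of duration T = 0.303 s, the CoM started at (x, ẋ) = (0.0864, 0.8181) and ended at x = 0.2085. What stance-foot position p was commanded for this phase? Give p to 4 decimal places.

ωT = 4.1162·0.303 = 1.247209; cosh(ωT) = 1.883960, sinh(ωT) = 1.596654
x(T) = p + (x₀−p)·cosh(ωT) + (ẋ₀/ω)·sinh(ωT) ⇒ p·(1 − cosh) = x(T) − x₀·cosh − (ẋ₀/ω)·sinh
numerator   = 0.2085 − (0.0864)·1.883960 − (0.8181/4.1162)·1.596654 = -0.271611
denominator = 1 − 1.883960 = -0.883960
p = -0.271611 / -0.883960 = 0.3073

p = 0.3073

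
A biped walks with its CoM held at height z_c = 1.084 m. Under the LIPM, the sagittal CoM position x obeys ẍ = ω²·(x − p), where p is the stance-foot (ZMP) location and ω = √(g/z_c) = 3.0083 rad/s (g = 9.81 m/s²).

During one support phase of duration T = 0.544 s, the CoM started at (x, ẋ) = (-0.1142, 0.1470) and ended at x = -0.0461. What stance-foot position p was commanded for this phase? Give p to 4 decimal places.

p = -0.0826

ωT = 3.0083·0.544 = 1.636515; cosh(ωT) = 2.665947, sinh(ωT) = 2.471289
x(T) = p + (x₀−p)·cosh(ωT) + (ẋ₀/ω)·sinh(ωT) ⇒ p·(1 − cosh) = x(T) − x₀·cosh − (ẋ₀/ω)·sinh
numerator   = -0.0461 − (-0.1142)·2.665947 − (0.1470/3.0083)·2.471289 = 0.137592
denominator = 1 − 2.665947 = -1.665947
p = 0.137592 / -1.665947 = -0.0826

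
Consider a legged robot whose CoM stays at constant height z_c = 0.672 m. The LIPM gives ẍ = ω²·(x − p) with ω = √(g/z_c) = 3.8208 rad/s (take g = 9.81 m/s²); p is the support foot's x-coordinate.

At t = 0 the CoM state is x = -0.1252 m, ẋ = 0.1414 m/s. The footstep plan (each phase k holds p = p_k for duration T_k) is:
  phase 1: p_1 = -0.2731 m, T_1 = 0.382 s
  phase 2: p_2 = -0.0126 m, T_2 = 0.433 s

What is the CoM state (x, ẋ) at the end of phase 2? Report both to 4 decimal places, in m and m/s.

x = 1.3649, ẋ = 5.4346

phase 1: p=-0.2731, T=0.382, ωT=1.459546, cosh=2.268173, sinh=2.035831; start (x,ẋ)=(-0.125200, 0.141400) → end (x,ẋ)=(0.137705, 1.471160)
phase 2: p=-0.0126, T=0.433, ωT=1.654406, cosh=2.710590, sinh=2.519384; start (x,ẋ)=(0.137705, 1.471160) → end (x,ẋ)=(1.364878, 5.434554)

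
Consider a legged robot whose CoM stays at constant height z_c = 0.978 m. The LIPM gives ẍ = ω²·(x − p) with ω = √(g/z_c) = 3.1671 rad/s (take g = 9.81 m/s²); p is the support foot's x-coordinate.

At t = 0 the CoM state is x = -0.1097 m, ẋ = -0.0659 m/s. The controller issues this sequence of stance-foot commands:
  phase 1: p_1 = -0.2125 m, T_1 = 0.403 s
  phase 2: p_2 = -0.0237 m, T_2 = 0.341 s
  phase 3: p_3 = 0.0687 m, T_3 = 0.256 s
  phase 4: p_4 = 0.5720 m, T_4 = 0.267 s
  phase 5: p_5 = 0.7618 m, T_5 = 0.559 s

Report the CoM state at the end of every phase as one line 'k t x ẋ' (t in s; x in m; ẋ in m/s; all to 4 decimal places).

phase 1: p=-0.2125, T=0.403, ωT=1.276341, cosh=1.931281, sinh=1.652224; start (x,ẋ)=(-0.109700, -0.065900) → end (x,ẋ)=(-0.048343, 0.410656)
phase 2: p=-0.0237, T=0.341, ωT=1.079981, cosh=1.642113, sinh=1.302511; start (x,ẋ)=(-0.048343, 0.410656) → end (x,ẋ)=(0.104721, 0.572686)
phase 3: p=0.0687, T=0.256, ωT=0.810778, cosh=1.347084, sinh=0.902572; start (x,ẋ)=(0.104721, 0.572686) → end (x,ẋ)=(0.280429, 0.874422)
phase 4: p=0.5720, T=0.267, ωT=0.845616, cosh=1.379352, sinh=0.950059; start (x,ẋ)=(0.280429, 0.874422) → end (x,ẋ)=(0.432128, 0.328819)
phase 5: p=0.7618, T=0.559, ωT=1.770409, cosh=3.021759, sinh=2.851496; start (x,ẋ)=(0.432128, 0.328819) → end (x,ẋ)=(0.061663, -1.983646)

1 0.4030 -0.0483 0.4107
2 0.7440 0.1047 0.5727
3 1.0000 0.2804 0.8744
4 1.2670 0.4321 0.3288
5 1.8260 0.0617 -1.9836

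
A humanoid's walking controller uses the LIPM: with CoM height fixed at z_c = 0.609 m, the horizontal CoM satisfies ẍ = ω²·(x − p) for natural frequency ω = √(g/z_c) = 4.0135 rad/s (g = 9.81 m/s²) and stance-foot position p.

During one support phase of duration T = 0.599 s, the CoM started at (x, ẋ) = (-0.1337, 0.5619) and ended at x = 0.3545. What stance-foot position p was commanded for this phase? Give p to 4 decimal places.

p = -0.0725

ωT = 4.0135·0.599 = 2.404086; cosh(ωT) = 5.579331, sinh(ωT) = 5.488983
x(T) = p + (x₀−p)·cosh(ωT) + (ẋ₀/ω)·sinh(ωT) ⇒ p·(1 − cosh) = x(T) − x₀·cosh − (ẋ₀/ω)·sinh
numerator   = 0.3545 − (-0.1337)·5.579331 − (0.5619/4.0135)·5.488983 = 0.331985
denominator = 1 − 5.579331 = -4.579331
p = 0.331985 / -4.579331 = -0.0725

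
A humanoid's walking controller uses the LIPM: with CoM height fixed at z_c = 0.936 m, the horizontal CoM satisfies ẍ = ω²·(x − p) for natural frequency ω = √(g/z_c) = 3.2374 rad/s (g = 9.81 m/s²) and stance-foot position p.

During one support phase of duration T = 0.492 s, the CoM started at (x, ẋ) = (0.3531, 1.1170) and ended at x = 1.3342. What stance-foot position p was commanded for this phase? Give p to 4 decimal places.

ωT = 3.2374·0.492 = 1.592801; cosh(ωT) = 2.560429, sinh(ωT) = 2.357074
x(T) = p + (x₀−p)·cosh(ωT) + (ẋ₀/ω)·sinh(ωT) ⇒ p·(1 − cosh) = x(T) − x₀·cosh − (ẋ₀/ω)·sinh
numerator   = 1.3342 − (0.3531)·2.560429 − (1.1170/3.2374)·2.357074 = -0.383148
denominator = 1 − 2.560429 = -1.560429
p = -0.383148 / -1.560429 = 0.2455

p = 0.2455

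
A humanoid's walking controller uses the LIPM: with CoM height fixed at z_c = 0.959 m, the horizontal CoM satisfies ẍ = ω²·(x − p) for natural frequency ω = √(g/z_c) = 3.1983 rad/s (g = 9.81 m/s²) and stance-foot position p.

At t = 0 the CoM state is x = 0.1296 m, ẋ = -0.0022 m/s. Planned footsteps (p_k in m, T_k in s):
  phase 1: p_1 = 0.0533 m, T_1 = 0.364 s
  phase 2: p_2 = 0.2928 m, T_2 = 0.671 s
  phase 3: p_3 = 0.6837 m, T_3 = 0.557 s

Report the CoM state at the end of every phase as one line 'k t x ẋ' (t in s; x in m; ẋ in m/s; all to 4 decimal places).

phase 1: p=0.0533, T=0.364, ωT=1.164181, cosh=1.757739, sinh=1.445560; start (x,ẋ)=(0.129600, -0.002200) → end (x,ẋ)=(0.186421, 0.348893)
phase 2: p=0.2928, T=0.671, ωT=2.146059, cosh=4.334019, sinh=4.217075; start (x,ẋ)=(0.186421, 0.348893) → end (x,ẋ)=(0.291781, 0.077329)
phase 3: p=0.6837, T=0.557, ωT=1.781453, cosh=3.053436, sinh=2.885043; start (x,ẋ)=(0.291781, 0.077329) → end (x,ẋ)=(-0.443246, -3.380213)

1 0.3640 0.1864 0.3489
2 1.0350 0.2918 0.0773
3 1.5920 -0.4432 -3.3802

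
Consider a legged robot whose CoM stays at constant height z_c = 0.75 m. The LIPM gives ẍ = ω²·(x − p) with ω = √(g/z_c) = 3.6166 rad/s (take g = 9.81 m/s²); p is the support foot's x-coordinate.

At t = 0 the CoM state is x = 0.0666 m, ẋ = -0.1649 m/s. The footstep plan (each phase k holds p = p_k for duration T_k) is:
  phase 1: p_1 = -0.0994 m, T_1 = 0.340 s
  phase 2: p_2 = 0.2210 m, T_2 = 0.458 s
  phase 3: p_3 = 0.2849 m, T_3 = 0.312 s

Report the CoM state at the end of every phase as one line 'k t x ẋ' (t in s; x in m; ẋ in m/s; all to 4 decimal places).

1 0.3400 0.1374 0.6328
2 0.7980 0.4358 0.9552
3 1.1100 0.9079 2.3856

phase 1: p=-0.0994, T=0.340, ωT=1.229644, cosh=1.856204, sinh=1.563808; start (x,ẋ)=(0.066600, -0.164900) → end (x,ẋ)=(0.137428, 0.632753)
phase 2: p=0.2210, T=0.458, ωT=1.656403, cosh=2.715625, sinh=2.524801; start (x,ẋ)=(0.137428, 0.632753) → end (x,ẋ)=(0.435782, 0.955203)
phase 3: p=0.2849, T=0.312, ωT=1.128379, cosh=1.707100, sinh=1.383543; start (x,ẋ)=(0.435782, 0.955203) → end (x,ẋ)=(0.907888, 2.385601)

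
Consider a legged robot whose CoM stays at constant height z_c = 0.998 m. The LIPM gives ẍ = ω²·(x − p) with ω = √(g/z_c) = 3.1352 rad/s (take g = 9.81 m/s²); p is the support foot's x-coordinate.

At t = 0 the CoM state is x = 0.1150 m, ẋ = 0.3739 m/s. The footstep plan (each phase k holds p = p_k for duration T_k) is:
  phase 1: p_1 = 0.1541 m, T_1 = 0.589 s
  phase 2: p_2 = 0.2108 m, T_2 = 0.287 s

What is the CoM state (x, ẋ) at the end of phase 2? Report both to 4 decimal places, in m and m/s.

x = 0.7492, ẋ = 1.7921

phase 1: p=0.1541, T=0.589, ωT=1.846633, cosh=3.248104, sinh=3.090337; start (x,ẋ)=(0.115000, 0.373900) → end (x,ẋ)=(0.395649, 0.835633)
phase 2: p=0.2108, T=0.287, ωT=0.899802, cosh=1.432884, sinh=1.026234; start (x,ẋ)=(0.395649, 0.835633) → end (x,ẋ)=(0.749192, 1.792106)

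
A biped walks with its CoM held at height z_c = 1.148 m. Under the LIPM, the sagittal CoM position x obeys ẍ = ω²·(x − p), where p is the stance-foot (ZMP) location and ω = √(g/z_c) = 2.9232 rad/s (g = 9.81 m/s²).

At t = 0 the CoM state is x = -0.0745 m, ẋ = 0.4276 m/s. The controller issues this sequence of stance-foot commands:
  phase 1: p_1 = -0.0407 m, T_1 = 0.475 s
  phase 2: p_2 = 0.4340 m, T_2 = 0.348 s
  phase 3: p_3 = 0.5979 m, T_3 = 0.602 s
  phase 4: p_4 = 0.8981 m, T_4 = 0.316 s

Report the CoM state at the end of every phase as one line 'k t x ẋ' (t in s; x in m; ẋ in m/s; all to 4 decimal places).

1 0.4750 0.1623 0.7247
2 0.8230 0.3072 0.1785
3 1.4250 -0.0997 -1.8623
4 1.7410 -1.2324 -5.8092

phase 1: p=-0.0407, T=0.475, ωT=1.388520, cosh=2.129178, sinh=1.879734; start (x,ẋ)=(-0.074500, 0.427600) → end (x,ẋ)=(0.162298, 0.724711)
phase 2: p=0.4340, T=0.348, ωT=1.017274, cosh=1.563612, sinh=1.202032; start (x,ẋ)=(0.162298, 0.724711) → end (x,ẋ)=(0.307167, 0.178464)
phase 3: p=0.5979, T=0.602, ωT=1.759766, cosh=2.991582, sinh=2.819497; start (x,ẋ)=(0.307167, 0.178464) → end (x,ẋ)=(-0.099718, -1.862316)
phase 4: p=0.8981, T=0.316, ωT=0.923731, cosh=1.457853, sinh=1.060818; start (x,ẋ)=(-0.099718, -1.862316) → end (x,ẋ)=(-1.232399, -5.809198)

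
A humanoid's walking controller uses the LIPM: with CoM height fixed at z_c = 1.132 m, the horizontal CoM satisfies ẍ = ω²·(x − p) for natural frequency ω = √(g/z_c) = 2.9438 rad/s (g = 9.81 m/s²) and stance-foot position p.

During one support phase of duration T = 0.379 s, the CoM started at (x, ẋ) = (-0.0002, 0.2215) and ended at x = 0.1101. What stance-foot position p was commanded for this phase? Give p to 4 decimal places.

ωT = 2.9438·0.379 = 1.115700; cosh(ωT) = 1.689695, sinh(ωT) = 1.362009
x(T) = p + (x₀−p)·cosh(ωT) + (ẋ₀/ω)·sinh(ωT) ⇒ p·(1 − cosh) = x(T) − x₀·cosh − (ẋ₀/ω)·sinh
numerator   = 0.1101 − (-0.0002)·1.689695 − (0.2215/2.9438)·1.362009 = 0.007956
denominator = 1 − 1.689695 = -0.689695
p = 0.007956 / -0.689695 = -0.0115

p = -0.0115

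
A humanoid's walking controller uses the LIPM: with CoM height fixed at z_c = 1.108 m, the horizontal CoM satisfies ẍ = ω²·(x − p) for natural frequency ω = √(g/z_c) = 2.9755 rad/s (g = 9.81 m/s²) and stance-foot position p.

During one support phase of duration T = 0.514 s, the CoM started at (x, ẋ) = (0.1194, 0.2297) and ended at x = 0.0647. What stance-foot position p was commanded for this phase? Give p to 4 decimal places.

p = 0.2779

ωT = 2.9755·0.514 = 1.529407; cosh(ωT) = 2.416052, sinh(ωT) = 2.199387
x(T) = p + (x₀−p)·cosh(ωT) + (ẋ₀/ω)·sinh(ωT) ⇒ p·(1 − cosh) = x(T) − x₀·cosh − (ẋ₀/ω)·sinh
numerator   = 0.0647 − (0.1194)·2.416052 − (0.2297/2.9755)·2.199387 = -0.393563
denominator = 1 − 2.416052 = -1.416052
p = -0.393563 / -1.416052 = 0.2779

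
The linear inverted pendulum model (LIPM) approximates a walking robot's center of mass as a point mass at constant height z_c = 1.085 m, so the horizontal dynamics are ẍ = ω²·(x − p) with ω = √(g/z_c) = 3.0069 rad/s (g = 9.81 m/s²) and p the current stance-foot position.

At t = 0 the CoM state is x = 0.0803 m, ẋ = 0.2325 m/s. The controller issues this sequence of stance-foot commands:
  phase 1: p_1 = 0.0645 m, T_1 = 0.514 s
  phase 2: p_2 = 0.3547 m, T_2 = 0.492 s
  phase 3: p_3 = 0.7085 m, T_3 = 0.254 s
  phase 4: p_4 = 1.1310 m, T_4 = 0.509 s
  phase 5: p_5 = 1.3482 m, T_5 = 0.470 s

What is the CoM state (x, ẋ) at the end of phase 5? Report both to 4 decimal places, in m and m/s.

phase 1: p=0.0645, T=0.514, ωT=1.545547, cosh=2.451865, sinh=2.238670; start (x,ẋ)=(0.080300, 0.232500) → end (x,ẋ)=(0.276338, 0.676416)
phase 2: p=0.3547, T=0.492, ωT=1.479395, cosh=2.309032, sinh=2.081256; start (x,ẋ)=(0.276338, 0.676416) → end (x,ẋ)=(0.641948, 1.071467)
phase 3: p=0.7085, T=0.254, ωT=0.763753, cosh=1.306115, sinh=0.840200; start (x,ẋ)=(0.641948, 1.071467) → end (x,ẋ)=(0.920969, 1.231323)
phase 4: p=1.1310, T=0.509, ωT=1.530512, cosh=2.418484, sinh=2.202059; start (x,ẋ)=(0.920969, 1.231323) → end (x,ẋ)=(1.524785, 1.587243)
phase 5: p=1.3482, T=0.470, ωT=1.413243, cosh=2.176306, sinh=1.932954; start (x,ẋ)=(1.524785, 1.587243) → end (x,ẋ)=(2.752846, 4.480677)

x = 2.7528, ẋ = 4.4807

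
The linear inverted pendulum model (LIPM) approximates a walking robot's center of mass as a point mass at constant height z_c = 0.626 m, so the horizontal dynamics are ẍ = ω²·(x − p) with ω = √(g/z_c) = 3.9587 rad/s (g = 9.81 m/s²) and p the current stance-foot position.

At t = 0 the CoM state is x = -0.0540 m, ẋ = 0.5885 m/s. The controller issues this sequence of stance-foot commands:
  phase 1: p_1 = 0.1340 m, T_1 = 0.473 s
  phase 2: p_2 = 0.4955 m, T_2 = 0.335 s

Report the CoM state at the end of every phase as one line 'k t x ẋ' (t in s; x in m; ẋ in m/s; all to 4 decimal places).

phase 1: p=0.1340, T=0.473, ωT=1.872465, cosh=3.329027, sinh=3.175283; start (x,ẋ)=(-0.054000, 0.588500) → end (x,ẋ)=(-0.019820, -0.404026)
phase 2: p=0.4955, T=0.335, ωT=1.326164, cosh=2.016031, sinh=1.750538; start (x,ẋ)=(-0.019820, -0.404026) → end (x,ẋ)=(-0.722061, -4.385620)

1 0.4730 -0.0198 -0.4040
2 0.8080 -0.7221 -4.3856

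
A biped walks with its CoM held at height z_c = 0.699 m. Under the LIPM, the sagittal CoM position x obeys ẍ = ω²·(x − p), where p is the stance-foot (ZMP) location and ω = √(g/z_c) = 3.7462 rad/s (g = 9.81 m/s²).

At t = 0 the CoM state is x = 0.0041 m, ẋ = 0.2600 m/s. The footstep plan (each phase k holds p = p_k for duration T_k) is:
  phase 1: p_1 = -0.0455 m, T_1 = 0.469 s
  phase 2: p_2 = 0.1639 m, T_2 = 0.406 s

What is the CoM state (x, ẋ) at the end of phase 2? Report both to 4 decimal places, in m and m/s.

phase 1: p=-0.0455, T=0.469, ωT=1.756968, cosh=2.983703, sinh=2.811136; start (x,ẋ)=(0.004100, 0.260000) → end (x,ẋ)=(0.297595, 1.298104)
phase 2: p=0.1639, T=0.406, ωT=1.520957, cosh=2.397553, sinh=2.179051; start (x,ẋ)=(0.297595, 1.298104) → end (x,ẋ)=(1.239508, 4.203647)

x = 1.2395, ẋ = 4.2036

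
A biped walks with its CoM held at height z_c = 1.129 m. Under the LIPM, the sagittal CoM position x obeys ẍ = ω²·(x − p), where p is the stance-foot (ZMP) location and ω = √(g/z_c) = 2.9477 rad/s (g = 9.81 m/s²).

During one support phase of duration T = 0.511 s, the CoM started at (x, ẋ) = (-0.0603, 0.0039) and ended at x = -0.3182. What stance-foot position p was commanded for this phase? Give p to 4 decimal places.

p = 0.1306

ωT = 2.9477·0.511 = 1.506275; cosh(ωT) = 2.365817, sinh(ωT) = 2.144082
x(T) = p + (x₀−p)·cosh(ωT) + (ẋ₀/ω)·sinh(ωT) ⇒ p·(1 − cosh) = x(T) − x₀·cosh − (ẋ₀/ω)·sinh
numerator   = -0.3182 − (-0.0603)·2.365817 − (0.0039/2.9477)·2.144082 = -0.178378
denominator = 1 − 2.365817 = -1.365817
p = -0.178378 / -1.365817 = 0.1306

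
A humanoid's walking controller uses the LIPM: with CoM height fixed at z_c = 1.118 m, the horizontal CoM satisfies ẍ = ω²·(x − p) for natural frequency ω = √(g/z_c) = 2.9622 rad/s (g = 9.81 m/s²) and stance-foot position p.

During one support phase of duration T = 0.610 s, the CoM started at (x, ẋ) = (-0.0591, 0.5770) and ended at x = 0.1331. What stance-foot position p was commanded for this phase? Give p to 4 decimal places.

p = 0.1219

ωT = 2.9622·0.610 = 1.806942; cosh(ωT) = 3.127973, sinh(ωT) = 2.963817
x(T) = p + (x₀−p)·cosh(ωT) + (ẋ₀/ω)·sinh(ωT) ⇒ p·(1 − cosh) = x(T) − x₀·cosh − (ẋ₀/ω)·sinh
numerator   = 0.1331 − (-0.0591)·3.127973 − (0.5770/2.9622)·2.963817 = -0.259352
denominator = 1 − 3.127973 = -2.127973
p = -0.259352 / -2.127973 = 0.1219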